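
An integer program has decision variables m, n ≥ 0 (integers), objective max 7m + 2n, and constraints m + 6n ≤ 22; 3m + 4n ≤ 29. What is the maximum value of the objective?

63

The continuous relaxation peaks at (9.67, 0) with value 67.67; rounding to a feasible lattice point costs some objective.
(m,n)=(9,0): 1·9+6·0=9≤22, 3·9+4·0=27≤29, objective 63.
(m,n)=(8,1): 1·8+6·1=14≤22, 3·8+4·1=28≤29, objective 58.
(m,n)=(8,0): 1·8+6·0=8≤22, 3·8+4·0=24≤29, objective 56.
Maximum is 63 at (m,n)=(9,0).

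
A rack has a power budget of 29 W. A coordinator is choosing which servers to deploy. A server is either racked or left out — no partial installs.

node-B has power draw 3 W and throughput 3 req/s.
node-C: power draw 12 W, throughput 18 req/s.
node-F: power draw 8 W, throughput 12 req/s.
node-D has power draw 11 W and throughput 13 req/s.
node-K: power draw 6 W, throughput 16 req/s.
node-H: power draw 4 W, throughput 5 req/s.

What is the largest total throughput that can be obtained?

This is an integer program with binary decision variables.
Allowing fractional choices, the relaxed optimum would be about 49.8, but servers are indivisible.
node-C + node-F + node-K: power draw 12 + 8 + 6 = 26 ≤ 29, throughput 18 + 12 + 16 = 46.
node-B + node-C + node-F + node-K: power draw 3 + 12 + 8 + 6 = 29 ≤ 29, throughput 3 + 18 + 12 + 16 = 49.
node-C + node-D + node-K: power draw 12 + 11 + 6 = 29 ≤ 29, throughput 18 + 13 + 16 = 47.
Best is node-B, node-C, node-F, and node-K with total throughput 49.

49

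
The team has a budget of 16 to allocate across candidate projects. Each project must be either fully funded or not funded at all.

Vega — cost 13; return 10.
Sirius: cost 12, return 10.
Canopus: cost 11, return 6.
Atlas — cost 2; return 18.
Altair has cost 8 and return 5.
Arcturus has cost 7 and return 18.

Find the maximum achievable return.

36

Atlas + Arcturus: cost 2 + 7 = 9 ≤ 16, return 18 + 18 = 36.
Sirius + Atlas: cost 12 + 2 = 14 ≤ 16, return 10 + 18 = 28.
Vega + Atlas: cost 13 + 2 = 15 ≤ 16, return 10 + 18 = 28.
Best is Atlas and Arcturus with total return 36.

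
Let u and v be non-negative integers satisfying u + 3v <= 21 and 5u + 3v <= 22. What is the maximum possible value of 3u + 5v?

Relaxing integrality, the LP optimum is 35.33 at (u,v) = (0.25, 6.92), which is not an integer point.
(u,v)=(0,7): 1·0+3·7=21≤21, 5·0+3·7=21≤22, objective 35.
(u,v)=(0,6): 1·0+3·6=18≤21, 5·0+3·6=18≤22, objective 30.
The best lattice point is (0,7), giving 35.

35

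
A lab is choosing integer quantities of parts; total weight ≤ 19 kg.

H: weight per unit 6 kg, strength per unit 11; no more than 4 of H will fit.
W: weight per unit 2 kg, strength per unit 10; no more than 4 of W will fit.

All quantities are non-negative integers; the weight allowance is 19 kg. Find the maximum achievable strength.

52

This is a bounded integer knapsack.
W has the best ratio (10/2); taking only W gives at most 4×10 = 40 (stopped by the supply cap of 4).
Mixing does better — 2×H and 3×W: weight 18 ≤ 19, strength 2·11 + 3·10 = 52.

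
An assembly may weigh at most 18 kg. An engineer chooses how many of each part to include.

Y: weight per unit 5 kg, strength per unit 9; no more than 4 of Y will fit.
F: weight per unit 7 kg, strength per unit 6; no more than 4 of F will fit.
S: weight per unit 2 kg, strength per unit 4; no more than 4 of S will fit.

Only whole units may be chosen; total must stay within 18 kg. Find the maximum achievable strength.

3×Y and 1×S: weight 17 ≤ 18, strength 3·9 + 1·4 = 31.
2×Y and 4×S: weight 18 ≤ 18, strength 2·9 + 4·4 = 34.
Best is 34.

34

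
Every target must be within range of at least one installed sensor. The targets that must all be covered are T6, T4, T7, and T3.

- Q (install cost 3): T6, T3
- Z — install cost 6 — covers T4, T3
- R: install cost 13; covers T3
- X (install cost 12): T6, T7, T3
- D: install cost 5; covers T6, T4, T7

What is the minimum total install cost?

8

Choose Q and D: together they cover T6, T4, T7, T3 — every target.
Total install cost: 3 + 5 = 8.
No cover costs less than 8.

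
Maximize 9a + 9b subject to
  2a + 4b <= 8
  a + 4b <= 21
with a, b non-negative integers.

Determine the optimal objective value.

36

(a,b)=(4,0) is feasible, giving 36.
(a,b)=(3,0) is feasible, giving 27.
The best lattice point is (4,0), giving 36.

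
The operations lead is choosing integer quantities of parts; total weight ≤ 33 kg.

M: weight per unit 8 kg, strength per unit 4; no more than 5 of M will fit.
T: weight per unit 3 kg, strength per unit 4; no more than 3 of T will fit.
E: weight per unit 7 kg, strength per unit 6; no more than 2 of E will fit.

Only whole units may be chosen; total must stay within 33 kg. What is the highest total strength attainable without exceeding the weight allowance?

This is a bounded integer knapsack.
T has the best ratio (4/3); taking only T gives at most 3×4 = 12 (stopped by the supply cap of 3).
Mixing does better — 1×M, 3×T, and 2×E: weight 31 ≤ 33, strength 1·4 + 3·4 + 2·6 = 28.

28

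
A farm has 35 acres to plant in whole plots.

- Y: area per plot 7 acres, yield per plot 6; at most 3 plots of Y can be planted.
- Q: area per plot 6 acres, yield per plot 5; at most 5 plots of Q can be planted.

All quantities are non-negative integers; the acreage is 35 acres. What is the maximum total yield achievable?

Y has the best ratio (6/7); taking only Y gives at most 3×6 = 18 (stopped by the supply cap of 3).
Mixing does better — 3×Y and 2×Q: area 33 ≤ 35, yield 3·6 + 2·5 = 28.

28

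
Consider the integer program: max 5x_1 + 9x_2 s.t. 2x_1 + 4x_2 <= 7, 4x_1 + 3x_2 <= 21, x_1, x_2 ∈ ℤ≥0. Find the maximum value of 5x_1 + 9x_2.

15

Relaxing integrality, the LP optimum is 17.50 at (x_1,x_2) = (3.5, 0), which is not an integer point.
(x_1,x_2)=(3,0): 2·3+4·0=6≤7, 4·3+3·0=12≤21, objective 15.
(x_1,x_2)=(2,0): 2·2+4·0=4≤7, 4·2+3·0=8≤21, objective 10.
Maximum is 15 at (x_1,x_2)=(3,0).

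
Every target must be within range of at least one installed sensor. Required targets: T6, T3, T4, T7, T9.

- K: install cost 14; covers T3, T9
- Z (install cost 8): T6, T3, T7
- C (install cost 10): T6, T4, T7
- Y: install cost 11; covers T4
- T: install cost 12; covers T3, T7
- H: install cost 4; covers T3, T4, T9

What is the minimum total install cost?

12

Choose Z and H: together they cover T6, T3, T4, T7, T9 — every target.
Total install cost: 8 + 4 = 12.
No cover costs less than 12.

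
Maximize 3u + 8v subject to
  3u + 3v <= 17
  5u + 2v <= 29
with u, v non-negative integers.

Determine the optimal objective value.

The continuous relaxation peaks at (0, 5.67) with value 45.33; rounding to a feasible lattice point costs some objective.
(u,v)=(0,5): 3·0+3·5=15≤17, 5·0+2·5=10≤29, objective 40.
(u,v)=(1,4): 3·1+3·4=15≤17, 5·1+2·4=13≤29, objective 35.
(u,v)=(0,4): 3·0+3·4=12≤17, 5·0+2·4=8≤29, objective 32.
The best lattice point is (0,5), giving 40.

40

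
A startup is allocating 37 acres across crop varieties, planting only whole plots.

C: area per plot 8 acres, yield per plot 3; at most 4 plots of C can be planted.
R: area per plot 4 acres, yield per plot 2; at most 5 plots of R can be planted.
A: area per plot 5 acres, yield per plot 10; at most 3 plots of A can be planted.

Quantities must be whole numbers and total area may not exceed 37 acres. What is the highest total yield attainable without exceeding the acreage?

40

5×R and 3×A: area 35 ≤ 37, yield 5·2 + 3·10 = 40.
1×C, 3×R, and 3×A: area 35 ≤ 37, yield 1·3 + 3·2 + 3·10 = 39.
Best is 40.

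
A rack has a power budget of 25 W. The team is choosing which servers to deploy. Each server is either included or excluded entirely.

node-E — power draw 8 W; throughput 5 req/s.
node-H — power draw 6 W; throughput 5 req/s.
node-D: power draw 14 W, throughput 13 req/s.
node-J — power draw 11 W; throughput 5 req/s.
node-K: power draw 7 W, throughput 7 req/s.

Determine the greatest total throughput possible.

20

This is an integer program with binary decision variables.
Take node-D and node-K: power draw 14 + 7 = 21 ≤ 25, throughput 13 + 7 = 20.
No other feasible combination does better.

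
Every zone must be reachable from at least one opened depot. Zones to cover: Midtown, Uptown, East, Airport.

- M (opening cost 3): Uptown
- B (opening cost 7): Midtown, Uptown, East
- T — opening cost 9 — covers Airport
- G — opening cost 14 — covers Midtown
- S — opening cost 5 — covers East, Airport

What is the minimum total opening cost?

This is an integer covering problem.
Choose B and S: together they cover Midtown, Uptown, East, Airport — every zone.
Total opening cost: 7 + 5 = 12.

12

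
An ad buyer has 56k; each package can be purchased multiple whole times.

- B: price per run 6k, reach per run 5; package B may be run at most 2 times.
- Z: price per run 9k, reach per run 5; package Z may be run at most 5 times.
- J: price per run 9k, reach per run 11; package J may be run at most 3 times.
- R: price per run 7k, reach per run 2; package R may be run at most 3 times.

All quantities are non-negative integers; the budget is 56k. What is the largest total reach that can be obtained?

Take 2×B, 1×Z, 3×J, and 1×R: price 55 ≤ 56, reach 2·5 + 1·5 + 3·11 + 1·2 = 50.
J has the best ratio (11/9) and is taken to its limit of 3; remaining capacity is filled optimally with the others.

50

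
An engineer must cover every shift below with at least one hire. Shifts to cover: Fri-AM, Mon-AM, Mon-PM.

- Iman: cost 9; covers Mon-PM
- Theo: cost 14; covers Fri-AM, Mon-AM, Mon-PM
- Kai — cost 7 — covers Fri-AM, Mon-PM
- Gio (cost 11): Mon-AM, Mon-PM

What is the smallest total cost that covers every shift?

14

This is an integer covering problem.
The greedy cost-per-new-shift heuristic would pick Kai and Gio for 18, but a cheaper cover exists.
Theo alone covers Fri-AM, Mon-AM, Mon-PM — every shift.
Total cost: 14.
No cover costs less than 14.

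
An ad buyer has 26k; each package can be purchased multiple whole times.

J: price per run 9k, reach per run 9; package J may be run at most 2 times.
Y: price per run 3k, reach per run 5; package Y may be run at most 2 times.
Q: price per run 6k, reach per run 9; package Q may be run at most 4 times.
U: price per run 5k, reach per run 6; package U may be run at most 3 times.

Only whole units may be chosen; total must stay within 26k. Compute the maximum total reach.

2×Y and 3×Q: price 24 ≤ 26, reach 2·5 + 3·9 = 37.
1×Y, 3×Q, and 1×U: price 26 ≤ 26, reach 1·5 + 3·9 + 1·6 = 38.
Best is 38.

38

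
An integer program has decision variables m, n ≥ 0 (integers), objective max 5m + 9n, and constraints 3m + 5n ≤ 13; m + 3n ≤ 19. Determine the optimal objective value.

The continuous relaxation peaks at (0, 2.6) with value 23.40; rounding to a feasible lattice point costs some objective.
(m,n)=(1,2): 3·1+5·2=13≤13, 1·1+3·2=7≤19, objective 23.
(m,n)=(2,1): 3·2+5·1=11≤13, 1·2+3·1=5≤19, objective 19.
Maximum is 23 at (m,n)=(1,2).

23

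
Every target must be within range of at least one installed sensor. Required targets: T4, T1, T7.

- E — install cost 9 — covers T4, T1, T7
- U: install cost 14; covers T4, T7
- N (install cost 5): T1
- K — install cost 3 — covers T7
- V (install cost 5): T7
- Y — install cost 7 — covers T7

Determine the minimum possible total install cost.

9

This is a weighted set-cover instance.
E alone covers T4, T1, T7 — every target.
Total install cost: 9.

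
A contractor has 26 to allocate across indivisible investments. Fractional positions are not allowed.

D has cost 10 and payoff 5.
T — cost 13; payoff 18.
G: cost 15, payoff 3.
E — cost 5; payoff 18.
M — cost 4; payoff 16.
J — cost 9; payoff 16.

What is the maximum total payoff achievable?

52

Allowing fractional choices, the relaxed optimum would be about 61.1, but investments are indivisible.
T + M + J: cost 13 + 4 + 9 = 26 ≤ 26, payoff 18 + 16 + 16 = 50.
T + E + M: cost 13 + 5 + 4 = 22 ≤ 26, payoff 18 + 18 + 16 = 52.
E + M + J: cost 5 + 4 + 9 = 18 ≤ 26, payoff 18 + 16 + 16 = 50.
Best is T, E, and M with total payoff 52.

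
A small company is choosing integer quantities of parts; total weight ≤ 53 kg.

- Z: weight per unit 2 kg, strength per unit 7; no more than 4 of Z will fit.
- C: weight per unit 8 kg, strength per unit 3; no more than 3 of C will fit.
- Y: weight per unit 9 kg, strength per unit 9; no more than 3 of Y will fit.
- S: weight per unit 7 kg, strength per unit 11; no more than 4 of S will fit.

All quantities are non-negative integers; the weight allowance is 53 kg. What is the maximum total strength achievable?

84

Z has the best ratio (7/2); taking only Z gives at most 4×7 = 28 (stopped by the supply cap of 4).
Mixing does better — 4×Z, 1×C, 1×Y, and 4×S: weight 53 ≤ 53, strength 4·7 + 1·3 + 1·9 + 4·11 = 84.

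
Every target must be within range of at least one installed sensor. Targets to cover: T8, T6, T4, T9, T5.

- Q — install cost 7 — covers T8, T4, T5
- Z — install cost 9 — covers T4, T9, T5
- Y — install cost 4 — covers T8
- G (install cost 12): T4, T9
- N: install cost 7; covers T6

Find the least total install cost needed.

The greedy cost-per-new-target heuristic would pick Q, N, and Z for 23, but a cheaper cover exists.
Choose Z, Y, and N: together they cover T8, T6, T4, T9, T5 — every target.
Total install cost: 9 + 4 + 7 = 20.
No cover costs less than 20.

20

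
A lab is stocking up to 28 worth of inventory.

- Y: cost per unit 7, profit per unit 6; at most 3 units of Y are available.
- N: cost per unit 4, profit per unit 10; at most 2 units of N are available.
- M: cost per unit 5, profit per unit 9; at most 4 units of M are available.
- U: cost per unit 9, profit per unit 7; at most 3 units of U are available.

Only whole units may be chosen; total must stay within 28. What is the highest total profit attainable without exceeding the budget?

56

This is a bounded integer knapsack.
Take 2×N and 4×M: cost 28 ≤ 28, profit 2·10 + 4·9 = 56.
N has the best ratio (10/4) and is taken to its limit of 2; remaining capacity is filled optimally with the others.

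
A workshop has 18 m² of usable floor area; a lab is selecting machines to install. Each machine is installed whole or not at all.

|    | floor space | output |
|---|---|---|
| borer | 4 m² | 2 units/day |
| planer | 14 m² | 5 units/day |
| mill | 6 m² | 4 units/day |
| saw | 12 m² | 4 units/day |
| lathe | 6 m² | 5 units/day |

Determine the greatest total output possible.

11

borer + mill + lathe: floor space 4 + 6 + 6 = 16 ≤ 18, output 2 + 4 + 5 = 11.
mill + lathe: floor space 6 + 6 = 12 ≤ 18, output 4 + 5 = 9.
saw + lathe: floor space 12 + 6 = 18 ≤ 18, output 4 + 5 = 9.
Best is borer, mill, and lathe with total output 11.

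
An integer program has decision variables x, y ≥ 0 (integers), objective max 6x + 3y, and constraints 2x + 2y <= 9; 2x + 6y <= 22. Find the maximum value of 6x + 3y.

Relaxing integrality, the LP optimum is 27.00 at (x,y) = (4.5, 0), which is not an integer point.
(x,y)=(4,0): 2·4+2·0=8≤9, 2·4+6·0=8≤22, objective 24.
(x,y)=(3,1): 2·3+2·1=8≤9, 2·3+6·1=12≤22, objective 21.
Maximum is 24 at (x,y)=(4,0).

24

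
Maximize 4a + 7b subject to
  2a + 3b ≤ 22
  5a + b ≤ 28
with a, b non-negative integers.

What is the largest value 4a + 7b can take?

50

Relaxing integrality, the LP optimum is 51.33 at (a,b) = (0, 7.33), which is not an integer point.
(a,b)=(2,6): 2·2+3·6=22≤22, 5·2+1·6=16≤28, objective 50.
(a,b)=(0,7): 2·0+3·7=21≤22, 5·0+1·7=7≤28, objective 49.
No feasible integer point exceeds 50.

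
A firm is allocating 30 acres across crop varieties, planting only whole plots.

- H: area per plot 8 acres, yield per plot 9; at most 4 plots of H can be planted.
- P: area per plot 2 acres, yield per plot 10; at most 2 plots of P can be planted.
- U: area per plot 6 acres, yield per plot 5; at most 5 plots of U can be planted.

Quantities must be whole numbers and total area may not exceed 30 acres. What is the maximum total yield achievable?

1×H, 2×P, and 3×U: area 30 ≤ 30, yield 1·9 + 2·10 + 3·5 = 44.
3×H and 2×P: area 28 ≤ 30, yield 3·9 + 2·10 = 47.
Best is 47.

47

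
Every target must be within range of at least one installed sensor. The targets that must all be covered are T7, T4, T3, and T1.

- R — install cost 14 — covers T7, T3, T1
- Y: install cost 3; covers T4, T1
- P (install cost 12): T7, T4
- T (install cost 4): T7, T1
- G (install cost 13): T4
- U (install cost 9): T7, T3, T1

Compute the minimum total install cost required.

Choose Y and U: together they cover T7, T4, T3, T1 — every target.
Total install cost: 3 + 9 = 12.

12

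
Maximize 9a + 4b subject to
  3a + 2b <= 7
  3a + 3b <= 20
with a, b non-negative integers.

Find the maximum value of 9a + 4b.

Relaxing integrality, the LP optimum is 21.00 at (a,b) = (2.33, 0), which is not an integer point.
(a,b)=(2,0) is feasible, giving 18.
(a,b)=(1,1) is feasible, giving 13.
(a,b)=(1,0) is feasible, giving 9.
No feasible integer point exceeds 18.

18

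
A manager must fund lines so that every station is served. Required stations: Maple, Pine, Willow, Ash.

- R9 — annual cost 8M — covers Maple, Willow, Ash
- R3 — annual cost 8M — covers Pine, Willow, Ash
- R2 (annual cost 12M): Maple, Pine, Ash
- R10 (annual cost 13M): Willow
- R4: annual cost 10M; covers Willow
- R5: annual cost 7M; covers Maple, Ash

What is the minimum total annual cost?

The greedy cost-per-new-station heuristic would pick R9 and R3 for 16, but a cheaper cover exists.
Choose R3 and R5: together they cover Maple, Pine, Willow, Ash — every station.
Total annual cost: 8 + 7 = 15.
No cover costs less than 15.

15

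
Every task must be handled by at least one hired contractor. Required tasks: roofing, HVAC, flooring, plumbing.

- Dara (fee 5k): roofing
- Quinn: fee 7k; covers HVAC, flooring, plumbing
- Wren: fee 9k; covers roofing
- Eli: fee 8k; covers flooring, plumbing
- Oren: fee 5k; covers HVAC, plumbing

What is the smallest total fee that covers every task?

Choose Dara and Quinn: together they cover roofing, HVAC, flooring, plumbing — every task.
Total fee: 5 + 7 = 12.
No cover costs less than 12.

12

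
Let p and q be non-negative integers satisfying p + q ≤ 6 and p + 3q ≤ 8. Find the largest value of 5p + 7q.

32

(p,q)=(5,1): 1·5+1·1=6≤6, 1·5+3·1=8≤8, objective 32.
(p,q)=(6,0): 1·6+1·0=6≤6, 1·6+3·0=6≤8, objective 30.
No feasible integer point exceeds 32.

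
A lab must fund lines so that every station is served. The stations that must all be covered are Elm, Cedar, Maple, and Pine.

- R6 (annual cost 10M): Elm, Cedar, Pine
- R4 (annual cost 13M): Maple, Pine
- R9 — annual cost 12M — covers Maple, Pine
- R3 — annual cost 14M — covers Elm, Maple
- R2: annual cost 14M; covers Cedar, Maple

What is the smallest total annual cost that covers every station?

This is an integer covering problem.
Choose R6 and R9: together they cover Elm, Cedar, Maple, Pine — every station.
Total annual cost: 10 + 12 = 22.
No cover costs less than 22.

22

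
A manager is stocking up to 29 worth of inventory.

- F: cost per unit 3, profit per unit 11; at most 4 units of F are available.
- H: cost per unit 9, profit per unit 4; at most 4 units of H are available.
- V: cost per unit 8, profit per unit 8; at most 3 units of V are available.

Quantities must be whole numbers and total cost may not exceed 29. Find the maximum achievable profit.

This is a bounded integer knapsack.
F has the best ratio (11/3); taking only F gives at most 4×11 = 44 (stopped by the supply cap of 4).
Mixing does better — 4×F and 2×V: cost 28 ≤ 29, profit 4·11 + 2·8 = 60.

60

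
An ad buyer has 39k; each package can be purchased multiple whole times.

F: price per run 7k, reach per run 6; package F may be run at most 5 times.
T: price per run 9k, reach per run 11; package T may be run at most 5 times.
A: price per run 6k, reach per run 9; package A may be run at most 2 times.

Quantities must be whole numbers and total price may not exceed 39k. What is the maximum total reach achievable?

This is a bounded integer knapsack.
A has the best ratio (9/6); taking only A gives at most 2×9 = 18 (stopped by the supply cap of 2).
Mixing does better — 3×T and 2×A: price 39 ≤ 39, reach 3·11 + 2·9 = 51.

51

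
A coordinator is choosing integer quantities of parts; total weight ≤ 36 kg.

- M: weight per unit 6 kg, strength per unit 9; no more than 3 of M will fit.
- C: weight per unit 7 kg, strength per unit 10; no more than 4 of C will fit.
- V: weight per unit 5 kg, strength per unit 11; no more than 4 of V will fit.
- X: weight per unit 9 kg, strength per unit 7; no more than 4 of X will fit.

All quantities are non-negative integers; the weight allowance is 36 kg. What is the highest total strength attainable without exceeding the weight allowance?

This is a bounded integer knapsack.
V has the best ratio (11/5); taking only V gives at most 4×11 = 44 (stopped by the supply cap of 4).
Mixing does better — 2×C and 4×V: weight 34 ≤ 36, strength 2·10 + 4·11 = 64.

64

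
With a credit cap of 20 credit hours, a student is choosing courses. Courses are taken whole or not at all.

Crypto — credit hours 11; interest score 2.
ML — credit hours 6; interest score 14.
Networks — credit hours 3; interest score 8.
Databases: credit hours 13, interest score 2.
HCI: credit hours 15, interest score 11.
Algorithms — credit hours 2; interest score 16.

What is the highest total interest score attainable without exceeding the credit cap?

38

Allowing fractional choices, the relaxed optimum would be about 44.6, but courses are indivisible.
Networks + HCI + Algorithms: credit hours 3 + 15 + 2 = 20 ≤ 20, interest score 8 + 11 + 16 = 35.
ML + Networks + Algorithms: credit hours 6 + 3 + 2 = 11 ≤ 20, interest score 14 + 8 + 16 = 38.
Best is ML, Networks, and Algorithms with total interest score 38.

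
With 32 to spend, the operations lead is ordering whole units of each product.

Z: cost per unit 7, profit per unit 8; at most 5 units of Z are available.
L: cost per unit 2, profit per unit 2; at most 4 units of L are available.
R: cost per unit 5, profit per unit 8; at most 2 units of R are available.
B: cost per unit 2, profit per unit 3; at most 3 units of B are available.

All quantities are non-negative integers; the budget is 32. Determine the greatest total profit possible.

2×Z, 1×L, 2×R, and 3×B: cost 32 ≤ 32, profit 2·8 + 1·2 + 2·8 + 3·3 = 43.
2×Z, 2×L, 2×R, and 2×B: cost 32 ≤ 32, profit 2·8 + 2·2 + 2·8 + 2·3 = 42.
Best is 43.

43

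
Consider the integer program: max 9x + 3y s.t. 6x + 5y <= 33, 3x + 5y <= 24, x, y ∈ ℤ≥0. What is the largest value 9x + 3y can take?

45

(x,y)=(5,0) is feasible, giving 45.
(x,y)=(4,1) is feasible, giving 39.
(x,y)=(4,0) is feasible, giving 36.
Maximum is 45 at (x,y)=(5,0).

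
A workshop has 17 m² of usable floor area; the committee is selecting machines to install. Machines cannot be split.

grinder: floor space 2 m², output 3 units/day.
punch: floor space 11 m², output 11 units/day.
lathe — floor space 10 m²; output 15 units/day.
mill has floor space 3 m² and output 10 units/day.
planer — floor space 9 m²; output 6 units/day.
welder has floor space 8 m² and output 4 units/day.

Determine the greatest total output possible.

Allowing fractional choices, the relaxed optimum would be about 30.0, but machines are indivisible.
grinder + lathe + mill: floor space 2 + 10 + 3 = 15 ≤ 17, output 3 + 15 + 10 = 28.
lathe + mill: floor space 10 + 3 = 13 ≤ 17, output 15 + 10 = 25.
grinder + punch + mill: floor space 2 + 11 + 3 = 16 ≤ 17, output 3 + 11 + 10 = 24.
Best is grinder, lathe, and mill with total output 28.

28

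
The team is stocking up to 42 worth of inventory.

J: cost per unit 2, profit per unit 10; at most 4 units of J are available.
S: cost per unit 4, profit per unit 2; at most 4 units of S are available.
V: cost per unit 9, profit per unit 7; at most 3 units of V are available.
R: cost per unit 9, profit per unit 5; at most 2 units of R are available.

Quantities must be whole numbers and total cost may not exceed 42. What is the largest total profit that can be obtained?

63

4×J, 4×S, and 2×V: cost 42 ≤ 42, profit 4·10 + 4·2 + 2·7 = 62.
4×J, 1×S, and 3×V: cost 39 ≤ 42, profit 4·10 + 1·2 + 3·7 = 63.
Best is 63.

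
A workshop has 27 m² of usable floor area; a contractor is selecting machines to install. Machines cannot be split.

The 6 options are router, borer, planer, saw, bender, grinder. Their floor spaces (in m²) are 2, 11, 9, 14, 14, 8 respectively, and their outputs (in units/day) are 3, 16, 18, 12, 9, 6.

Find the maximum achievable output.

borer + planer: floor space 11 + 9 = 20 ≤ 27, output 16 + 18 = 34.
router + borer + planer: floor space 2 + 11 + 9 = 22 ≤ 27, output 3 + 16 + 18 = 37.
Best is router, borer, and planer with total output 37.

37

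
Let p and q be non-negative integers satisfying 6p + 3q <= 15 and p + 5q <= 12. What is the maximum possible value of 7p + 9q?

Relaxing integrality, the LP optimum is 29.11 at (p,q) = (1.44, 2.11), which is not an integer point.
(p,q)=(1,2) is feasible, giving 25.
(p,q)=(2,1) is feasible, giving 23.
(p,q)=(0,2) is feasible, giving 18.
Maximum is 25 at (p,q)=(1,2).

25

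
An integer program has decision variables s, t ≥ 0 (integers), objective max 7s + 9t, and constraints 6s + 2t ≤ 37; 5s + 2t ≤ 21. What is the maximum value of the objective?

(s,t)=(0,10) is feasible, giving 90.
(s,t)=(0,9) is feasible, giving 81.
No feasible integer point exceeds 90.

90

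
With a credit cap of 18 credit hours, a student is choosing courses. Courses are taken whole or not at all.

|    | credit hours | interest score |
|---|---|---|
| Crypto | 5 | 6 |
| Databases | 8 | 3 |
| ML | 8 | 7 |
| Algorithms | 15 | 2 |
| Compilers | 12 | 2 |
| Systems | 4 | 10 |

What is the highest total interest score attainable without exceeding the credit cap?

23

Take Crypto, ML, and Systems: credit hours 5 + 8 + 4 = 17 ≤ 18, interest score 6 + 7 + 10 = 23.
No other feasible combination does better.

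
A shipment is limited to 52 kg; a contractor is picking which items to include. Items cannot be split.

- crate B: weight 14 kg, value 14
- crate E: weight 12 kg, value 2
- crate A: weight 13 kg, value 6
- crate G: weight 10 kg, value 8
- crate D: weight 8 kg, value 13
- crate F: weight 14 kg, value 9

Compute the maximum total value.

44

Take crate B, crate G, crate D, and crate F: weight 14 + 10 + 8 + 14 = 46 ≤ 52, value 14 + 8 + 13 + 9 = 44.
No other feasible combination does better.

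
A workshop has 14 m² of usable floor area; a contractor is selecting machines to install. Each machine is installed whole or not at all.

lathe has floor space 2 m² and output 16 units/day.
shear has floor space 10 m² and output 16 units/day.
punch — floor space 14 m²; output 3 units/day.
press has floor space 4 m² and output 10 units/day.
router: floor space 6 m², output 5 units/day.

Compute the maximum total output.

32

lathe + press + router: floor space 2 + 4 + 6 = 12 ≤ 14, output 16 + 10 + 5 = 31.
lathe + shear: floor space 2 + 10 = 12 ≤ 14, output 16 + 16 = 32.
lathe + press: floor space 2 + 4 = 6 ≤ 14, output 16 + 10 = 26.
Best is lathe and shear with total output 32.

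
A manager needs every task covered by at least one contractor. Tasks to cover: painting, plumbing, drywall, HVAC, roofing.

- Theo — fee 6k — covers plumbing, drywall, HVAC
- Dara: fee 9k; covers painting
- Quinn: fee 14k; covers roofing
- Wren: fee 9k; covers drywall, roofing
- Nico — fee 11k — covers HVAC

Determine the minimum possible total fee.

Choose Theo, Dara, and Wren: together they cover painting, plumbing, drywall, HVAC, roofing — every task.
Total fee: 6 + 9 + 9 = 24.
No cover costs less than 24.

24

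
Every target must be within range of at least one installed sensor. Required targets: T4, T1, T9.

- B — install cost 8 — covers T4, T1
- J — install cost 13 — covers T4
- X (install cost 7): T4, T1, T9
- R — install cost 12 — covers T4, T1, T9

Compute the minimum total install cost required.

X alone covers T4, T1, T9 — every target.
Total install cost: 7.
No cover costs less than 7.

7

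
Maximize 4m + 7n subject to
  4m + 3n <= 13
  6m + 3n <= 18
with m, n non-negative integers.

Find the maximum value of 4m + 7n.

(m,n)=(0,4) is feasible, giving 28.
(m,n)=(1,3) is feasible, giving 25.
(m,n)=(0,3) is feasible, giving 21.
No feasible integer point exceeds 28.

28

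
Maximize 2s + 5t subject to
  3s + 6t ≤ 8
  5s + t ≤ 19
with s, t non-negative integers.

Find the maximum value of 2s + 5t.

5

(s,t)=(0,1): 3·0+6·1=6≤8, 5·0+1·1=1≤19, objective 5.
(s,t)=(1,0): 3·1+6·0=3≤8, 5·1+1·0=5≤19, objective 2.
(s,t)=(0,0): 3·0+6·0=0≤8, 5·0+1·0=0≤19, objective 0.
No feasible integer point exceeds 5.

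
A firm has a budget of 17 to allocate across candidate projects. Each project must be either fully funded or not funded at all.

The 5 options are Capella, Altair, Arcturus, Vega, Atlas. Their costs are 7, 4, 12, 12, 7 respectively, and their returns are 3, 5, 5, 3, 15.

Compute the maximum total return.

20

Treat it as a binary knapsack problem.
Allowing fractional choices, the relaxed optimum would be about 22.6, but projects are indivisible.
Atlas: cost 7 ≤ 17, return 15.
Capella + Atlas: cost 7 + 7 = 14 ≤ 17, return 3 + 15 = 18.
Altair + Atlas: cost 4 + 7 = 11 ≤ 17, return 5 + 15 = 20.
Best is Altair and Atlas with total return 20.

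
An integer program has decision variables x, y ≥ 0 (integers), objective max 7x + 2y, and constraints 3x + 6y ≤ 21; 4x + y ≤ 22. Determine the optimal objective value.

Relaxing integrality, the LP optimum is 38.71 at (x,y) = (5.29, 0.857), which is not an integer point.
(x,y)=(5,1) is feasible, giving 37.
(x,y)=(5,0) is feasible, giving 35.
(x,y)=(4,1) is feasible, giving 30.
(x,y)=(4,0) is feasible, giving 28.
No feasible integer point exceeds 37.

37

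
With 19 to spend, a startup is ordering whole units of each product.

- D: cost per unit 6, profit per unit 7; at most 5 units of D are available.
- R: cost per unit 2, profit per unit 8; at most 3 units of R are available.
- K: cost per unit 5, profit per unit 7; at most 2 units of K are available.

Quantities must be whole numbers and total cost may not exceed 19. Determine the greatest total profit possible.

This is a bounded integer knapsack.
3×R and 2×K: cost 16 ≤ 19, profit 3·8 + 2·7 = 38.
1×D, 3×R, and 1×K: cost 17 ≤ 19, profit 1·7 + 3·8 + 1·7 = 38.
Best is 38.

38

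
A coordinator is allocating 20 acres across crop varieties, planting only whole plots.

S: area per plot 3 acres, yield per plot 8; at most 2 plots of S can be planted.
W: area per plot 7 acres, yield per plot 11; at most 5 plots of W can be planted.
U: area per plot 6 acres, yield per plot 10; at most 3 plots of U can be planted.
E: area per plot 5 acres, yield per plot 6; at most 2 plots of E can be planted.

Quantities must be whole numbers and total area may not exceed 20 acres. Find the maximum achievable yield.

38

2×S, 1×W, and 1×U: area 19 ≤ 20, yield 2·8 + 1·11 + 1·10 = 37.
2×S and 2×W: area 20 ≤ 20, yield 2·8 + 2·11 = 38.
Best is 38.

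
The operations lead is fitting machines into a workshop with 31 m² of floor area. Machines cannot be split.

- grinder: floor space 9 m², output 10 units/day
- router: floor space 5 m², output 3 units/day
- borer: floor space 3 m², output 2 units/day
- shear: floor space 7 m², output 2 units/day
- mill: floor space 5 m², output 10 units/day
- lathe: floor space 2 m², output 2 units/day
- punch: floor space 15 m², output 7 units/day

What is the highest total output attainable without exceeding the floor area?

Allowing fractional choices, the relaxed optimum would be about 30.3, but machines are indivisible.
grinder + router + borer + shear + mill + lathe: floor space 9 + 5 + 3 + 7 + 5 + 2 = 31 ≤ 31, output 10 + 3 + 2 + 2 + 10 + 2 = 29.
grinder + mill + lathe + punch: floor space 9 + 5 + 2 + 15 = 31 ≤ 31, output 10 + 10 + 2 + 7 = 29.
The maximum output is 29; one optimal choice is grinder, router, borer, shear, mill, and lathe.

29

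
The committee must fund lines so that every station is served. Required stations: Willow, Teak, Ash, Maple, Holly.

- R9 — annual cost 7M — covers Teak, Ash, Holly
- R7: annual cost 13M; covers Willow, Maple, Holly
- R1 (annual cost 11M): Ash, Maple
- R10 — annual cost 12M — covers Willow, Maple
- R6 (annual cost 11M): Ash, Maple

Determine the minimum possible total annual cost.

This is a weighted set-cover instance.
Choose R9 and R10: together they cover Willow, Teak, Ash, Maple, Holly — every station.
Total annual cost: 7 + 12 = 19.
No cover costs less than 19.

19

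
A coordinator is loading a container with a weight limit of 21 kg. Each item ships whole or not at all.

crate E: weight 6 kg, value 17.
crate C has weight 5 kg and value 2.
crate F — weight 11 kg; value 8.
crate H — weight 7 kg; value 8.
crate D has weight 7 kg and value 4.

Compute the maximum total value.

29

Treat it as a binary knapsack problem.
Take crate E, crate H, and crate D: weight 6 + 7 + 7 = 20 ≤ 21, value 17 + 8 + 4 = 29.
No other feasible combination does better.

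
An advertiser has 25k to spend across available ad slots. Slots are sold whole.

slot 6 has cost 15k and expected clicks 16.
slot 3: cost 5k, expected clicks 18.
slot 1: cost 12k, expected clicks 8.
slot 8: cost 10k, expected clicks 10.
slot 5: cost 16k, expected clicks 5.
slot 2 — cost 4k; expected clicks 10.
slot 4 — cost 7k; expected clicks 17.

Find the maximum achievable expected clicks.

45

Treat it as a binary knapsack problem.
Allowing fractional choices, the relaxed optimum would be about 54.6, but ad slots are indivisible.
slot 3 + slot 8 + slot 4: cost 5 + 10 + 7 = 22 ≤ 25, expected clicks 18 + 10 + 17 = 45.
slot 3 + slot 2 + slot 4: cost 5 + 4 + 7 = 16 ≤ 25, expected clicks 18 + 10 + 17 = 45.
The maximum expected clicks is 45; one optimal choice is slot 3, slot 2, and slot 4.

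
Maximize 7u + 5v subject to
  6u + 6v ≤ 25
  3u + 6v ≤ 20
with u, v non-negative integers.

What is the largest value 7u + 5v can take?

(u,v)=(4,0): 6·4+6·0=24≤25, 3·4+6·0=12≤20, objective 28.
(u,v)=(3,1): 6·3+6·1=24≤25, 3·3+6·1=15≤20, objective 26.
(u,v)=(3,0): 6·3+6·0=18≤25, 3·3+6·0=9≤20, objective 21.
The best lattice point is (4,0), giving 28.

28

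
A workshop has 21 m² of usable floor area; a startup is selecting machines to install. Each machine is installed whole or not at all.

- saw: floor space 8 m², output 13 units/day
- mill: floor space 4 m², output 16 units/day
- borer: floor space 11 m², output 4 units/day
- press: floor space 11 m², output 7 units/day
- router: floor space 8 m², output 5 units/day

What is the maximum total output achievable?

34

saw + mill + router: floor space 8 + 4 + 8 = 20 ≤ 21, output 13 + 16 + 5 = 34.
mill + press: floor space 4 + 11 = 15 ≤ 21, output 16 + 7 = 23.
saw + mill: floor space 8 + 4 = 12 ≤ 21, output 13 + 16 = 29.
Best is saw, mill, and router with total output 34.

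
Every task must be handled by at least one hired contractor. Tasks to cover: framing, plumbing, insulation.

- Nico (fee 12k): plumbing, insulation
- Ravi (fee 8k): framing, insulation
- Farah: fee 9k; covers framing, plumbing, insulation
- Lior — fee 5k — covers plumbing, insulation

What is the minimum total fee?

9

Farah alone covers framing, plumbing, insulation — every task.
Total fee: 9.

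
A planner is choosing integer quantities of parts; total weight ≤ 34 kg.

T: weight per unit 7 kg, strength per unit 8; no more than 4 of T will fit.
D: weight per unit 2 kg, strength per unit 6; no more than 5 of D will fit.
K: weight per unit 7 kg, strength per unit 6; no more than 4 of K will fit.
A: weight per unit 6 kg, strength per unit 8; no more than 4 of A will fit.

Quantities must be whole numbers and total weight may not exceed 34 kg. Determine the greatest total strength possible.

62

This is a bounded integer knapsack.
4×D and 4×A: weight 32 ≤ 34, strength 4·6 + 4·8 = 56.
5×D and 4×A: weight 34 ≤ 34, strength 5·6 + 4·8 = 62.
Best is 62.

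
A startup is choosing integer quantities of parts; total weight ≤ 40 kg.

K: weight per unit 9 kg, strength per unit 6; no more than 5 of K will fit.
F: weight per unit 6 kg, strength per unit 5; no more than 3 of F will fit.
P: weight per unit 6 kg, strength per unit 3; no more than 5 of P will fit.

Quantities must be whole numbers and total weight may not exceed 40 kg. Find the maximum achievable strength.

This is a bounded integer knapsack.
1×K, 3×F, and 2×P: weight 39 ≤ 40, strength 1·6 + 3·5 + 2·3 = 27.
3×K and 2×F: weight 39 ≤ 40, strength 3·6 + 2·5 = 28.
Best is 28.

28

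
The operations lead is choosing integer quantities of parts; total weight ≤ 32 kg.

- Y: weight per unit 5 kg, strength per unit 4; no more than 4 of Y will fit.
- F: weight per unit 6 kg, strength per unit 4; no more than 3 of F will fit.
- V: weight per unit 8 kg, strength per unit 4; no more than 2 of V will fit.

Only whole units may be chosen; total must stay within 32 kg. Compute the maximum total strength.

24

Y has the best ratio (4/5); taking only Y gives at most 4×4 = 16 (stopped by the supply cap of 4).
Mixing does better — 4×Y and 2×F: weight 32 ≤ 32, strength 4·4 + 2·4 = 24.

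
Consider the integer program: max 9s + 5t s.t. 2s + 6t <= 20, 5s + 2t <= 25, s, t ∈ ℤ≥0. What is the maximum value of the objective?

46

(s,t)=(4,2): 2·4+6·2=20≤20, 5·4+2·2=24≤25, objective 46.
(s,t)=(5,0): 2·5+6·0=10≤20, 5·5+2·0=25≤25, objective 45.
(s,t)=(4,1): 2·4+6·1=14≤20, 5·4+2·1=22≤25, objective 41.
Maximum is 46 at (s,t)=(4,2).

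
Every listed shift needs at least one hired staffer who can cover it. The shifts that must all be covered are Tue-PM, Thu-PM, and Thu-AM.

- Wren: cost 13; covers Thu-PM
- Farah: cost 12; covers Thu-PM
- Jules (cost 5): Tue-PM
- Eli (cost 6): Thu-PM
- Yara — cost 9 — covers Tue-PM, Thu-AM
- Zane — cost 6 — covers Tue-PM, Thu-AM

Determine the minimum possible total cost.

Choose Eli and Zane: together they cover Tue-PM, Thu-PM, Thu-AM — every shift.
Total cost: 6 + 6 = 12.
No cover costs less than 12.

12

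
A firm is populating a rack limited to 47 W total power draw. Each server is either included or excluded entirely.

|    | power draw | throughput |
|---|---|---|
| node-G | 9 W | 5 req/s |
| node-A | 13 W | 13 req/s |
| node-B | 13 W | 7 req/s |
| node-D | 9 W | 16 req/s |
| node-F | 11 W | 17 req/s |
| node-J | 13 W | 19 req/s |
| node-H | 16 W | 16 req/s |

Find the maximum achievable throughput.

Treat it as a binary knapsack problem.
Allowing fractional choices, the relaxed optimum would be about 66.0, but servers are indivisible.
node-B + node-D + node-F + node-J: power draw 13 + 9 + 11 + 13 = 46 ≤ 47, throughput 7 + 16 + 17 + 19 = 59.
node-A + node-D + node-F + node-J: power draw 13 + 9 + 11 + 13 = 46 ≤ 47, throughput 13 + 16 + 17 + 19 = 65.
Best is node-A, node-D, node-F, and node-J with total throughput 65.

65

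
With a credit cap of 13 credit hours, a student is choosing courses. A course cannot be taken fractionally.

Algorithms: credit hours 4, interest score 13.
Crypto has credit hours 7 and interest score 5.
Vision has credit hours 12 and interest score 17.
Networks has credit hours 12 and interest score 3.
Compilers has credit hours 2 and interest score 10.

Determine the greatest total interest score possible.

28

Algorithms + Crypto + Compilers: credit hours 4 + 7 + 2 = 13 ≤ 13, interest score 13 + 5 + 10 = 28.
Algorithms + Compilers: credit hours 4 + 2 = 6 ≤ 13, interest score 13 + 10 = 23.
Best is Algorithms, Crypto, and Compilers with total interest score 28.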